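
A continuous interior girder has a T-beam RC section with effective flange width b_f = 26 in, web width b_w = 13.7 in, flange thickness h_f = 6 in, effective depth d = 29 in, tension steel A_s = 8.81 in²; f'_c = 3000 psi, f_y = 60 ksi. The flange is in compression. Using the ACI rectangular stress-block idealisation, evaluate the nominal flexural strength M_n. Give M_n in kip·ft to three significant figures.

M_n ≈ 1090 kip·ft

Tension: T = A_s f_y = 8.81 × 60 = 528.6 kips.
Try a within the flange: a = T/(0.85 f'_c b_f) = 528.6/(0.85 × 3 × 26) = 7.973 in.
a = 7.973 > h_f = 6 in: the block extends into the web. Split into flange-overhang and web parts.
C_f = 0.85 f'_c (b_f − b_w) h_f = 0.85 × 3 × (26 − 13.7) × 6 = 188.2 kips.
Remaining web compression depth: a_w = (T − C_f)/(0.85 f'_c b_w) = (528.6 − 188.2)/(0.85 × 3 × 13.7) = 9.744 in.
M_n = C_f(d − h_f/2) + (T − C_f)(d − a_w/2) = 188.2 × (29 − 3) + 340.4 × (29 − 4.872) = 4893.2 + 8213.2 = 13106.4 kip·in.
M_n = 13106.4/12 = 1092.20 kip·ft.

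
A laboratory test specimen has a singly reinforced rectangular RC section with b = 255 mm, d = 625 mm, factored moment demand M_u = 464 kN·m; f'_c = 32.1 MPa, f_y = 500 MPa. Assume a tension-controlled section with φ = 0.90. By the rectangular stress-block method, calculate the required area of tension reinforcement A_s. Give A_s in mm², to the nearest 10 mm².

M_n = M_u/φ = 464/0.90 = 515.556 kN·m.
With M_n = 0.85 f'_c a b (d − a/2), solve the quadratic for a:
a = d − √(d² − 2M_n/(0.85 f'_c b)) = 625 − √(625² − 2 × 515.556×10⁶/(0.85 × 32.1 × 255)) = 132.63 mm.
A_s = 0.85 f'_c a b / f_y = 0.85 × 32.1 × 132.63 × 255 / 500 = 1845.6 mm².

A_s ≈ 1850 mm²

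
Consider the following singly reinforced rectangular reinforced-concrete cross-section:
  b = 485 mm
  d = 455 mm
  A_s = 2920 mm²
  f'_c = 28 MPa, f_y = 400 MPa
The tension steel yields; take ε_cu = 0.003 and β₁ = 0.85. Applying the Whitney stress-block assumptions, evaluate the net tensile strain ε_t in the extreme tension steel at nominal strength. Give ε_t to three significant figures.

ε_t ≈ 0.00847

a = A_s f_y/(0.85 f'_c b) = 101.19 mm.
β₁ = 0.85, so c = a/β₁ = 101.19/0.85 = 119.05 mm.
From the linear strain diagram with ε_cu = 0.003: ε_t = 0.003 (d − c)/c = 0.003 × (455 − 119.05)/119.05 = 0.00847.
Since ε_t ≥ 0.005, the section is tension-controlled.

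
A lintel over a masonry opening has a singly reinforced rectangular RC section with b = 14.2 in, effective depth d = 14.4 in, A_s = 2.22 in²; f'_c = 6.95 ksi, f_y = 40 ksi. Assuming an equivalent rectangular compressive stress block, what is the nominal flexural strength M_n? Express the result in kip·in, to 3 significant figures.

T = A_s f_y = 2.22 × 40 = 88.8 kips.
a = T/(0.85 f'_c b) = 88.8/(0.85 × 6.95 × 14.2) = 1.059 in.
M_n = T(d − a/2) = 88.8 × (14.4 − 0.5295) = 1231.7 kip·in.

M_n ≈ 1230 kip·in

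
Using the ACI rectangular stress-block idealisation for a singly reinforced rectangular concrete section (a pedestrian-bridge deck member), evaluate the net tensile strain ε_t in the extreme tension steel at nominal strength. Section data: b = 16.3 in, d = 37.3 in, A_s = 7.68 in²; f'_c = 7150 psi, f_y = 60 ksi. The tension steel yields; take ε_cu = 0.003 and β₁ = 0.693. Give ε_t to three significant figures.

ε_t ≈ 0.0137

a = A_s f_y/(0.85 f'_c b) = 4.652 in.
β₁ = 0.693, so c = a/β₁ = 4.652/0.693 = 6.713 in.
From the linear strain diagram with ε_cu = 0.003: ε_t = 0.003 (d − c)/c = 0.003 × (37.3 − 6.713)/6.713 = 0.0137.
Since ε_t ≥ 0.005, the section is tension-controlled.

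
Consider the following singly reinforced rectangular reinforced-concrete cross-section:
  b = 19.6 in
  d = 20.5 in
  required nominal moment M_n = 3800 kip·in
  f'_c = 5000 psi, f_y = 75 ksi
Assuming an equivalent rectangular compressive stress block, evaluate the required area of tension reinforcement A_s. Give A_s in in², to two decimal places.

A_s ≈ 2.62 in²

From M_n = 0.85 f'_c a b (d − a/2):
a = d − √(d² − 2M_n/(0.85 f'_c b)) = 20.5 − √(20.5² − 2 × 3800/(0.85 × 5 × 19.6)) = 2.361 in.
A_s = 0.85 f'_c a b / f_y = 0.85 × 5 × 2.361 × 19.6 / 75 = 2.622 in².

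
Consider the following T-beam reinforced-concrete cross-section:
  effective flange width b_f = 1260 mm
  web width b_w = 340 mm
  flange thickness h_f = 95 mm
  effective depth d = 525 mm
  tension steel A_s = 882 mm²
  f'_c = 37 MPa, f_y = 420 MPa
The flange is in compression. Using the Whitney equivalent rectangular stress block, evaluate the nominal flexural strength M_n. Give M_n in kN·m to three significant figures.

M_n ≈ 193 kN·m

Tension: T = A_s f_y = 882 × 420 = 370440 N.
Try a within the flange: a = T/(0.85 f'_c b_f) = 370440/(0.85 × 37 × 1260) = 9.35 mm.
Since a = 9.35 ≤ h_f = 95 mm, the stress block lies entirely in the flange; analyse as a rectangular beam of width b_f.
M_n = T(d − a/2) = 370440 × (525 − 4.675) = 192.75 × 10⁶ N·mm.
M_n = 192.75 kN·m.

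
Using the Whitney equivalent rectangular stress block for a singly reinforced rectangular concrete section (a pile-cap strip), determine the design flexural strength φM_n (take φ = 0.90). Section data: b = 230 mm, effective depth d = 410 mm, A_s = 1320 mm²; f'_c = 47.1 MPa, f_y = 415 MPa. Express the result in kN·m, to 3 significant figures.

φM_n ≈ 187 kN·m

T = A_s f_y = 1320 × 415 = 547800 N = 547.8 kN.
From C = T: a = T/(0.85 f'_c b) = 547800/(0.85 × 47.1 × 230) = 59.49 mm.
M_n = T(d − a/2) = 547.8 kN × (410 − 29.745) mm = 208.30 kN·m.
φM_n = 0.90 × 208.30 = 187.47 kN·m.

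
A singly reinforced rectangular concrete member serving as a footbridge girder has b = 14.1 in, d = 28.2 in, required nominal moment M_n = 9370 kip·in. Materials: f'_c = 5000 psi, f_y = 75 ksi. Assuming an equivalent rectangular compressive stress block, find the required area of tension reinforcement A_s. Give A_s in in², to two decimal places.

A_s ≈ 4.98 in²

From M_n = 0.85 f'_c a b (d − a/2):
a = d − √(d² − 2M_n/(0.85 f'_c b)) = 28.2 − √(28.2² − 2 × 9370/(0.85 × 5 × 14.1)) = 6.234 in.
A_s = 0.85 f'_c a b / f_y = 0.85 × 5 × 6.234 × 14.1 / 75 = 4.981 in².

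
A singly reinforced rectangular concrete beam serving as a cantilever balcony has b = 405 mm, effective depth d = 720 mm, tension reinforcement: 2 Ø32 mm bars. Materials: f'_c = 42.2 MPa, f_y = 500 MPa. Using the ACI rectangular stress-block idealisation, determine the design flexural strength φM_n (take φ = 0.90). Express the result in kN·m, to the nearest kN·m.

φM_n ≈ 501 kN·m

A_s = 2 × 804 = 1608 mm².
T = A_s f_y = 1608 × 500 = 804000 N = 804 kN.
From C = T: a = T/(0.85 f'_c b) = 804000/(0.85 × 42.2 × 405) = 55.34 mm.
M_n = T(d − a/2) = 804 kN × (720 − 27.67) mm = 556.63 kN·m.
φM_n = 0.90 × 556.63 = 500.97 kN·m.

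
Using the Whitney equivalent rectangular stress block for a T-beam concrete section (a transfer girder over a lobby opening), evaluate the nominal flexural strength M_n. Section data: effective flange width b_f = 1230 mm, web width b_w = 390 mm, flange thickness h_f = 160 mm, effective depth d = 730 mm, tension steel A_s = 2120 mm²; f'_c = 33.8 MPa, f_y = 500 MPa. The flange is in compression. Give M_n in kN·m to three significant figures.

Tension: T = A_s f_y = 2120 × 500 = 1060000 N.
Try a within the flange: a = T/(0.85 f'_c b_f) = 1060000/(0.85 × 33.8 × 1230) = 30.00 mm.
Since a = 30.00 ≤ h_f = 160 mm, the stress block lies entirely in the flange; analyse as a rectangular beam of width b_f.
M_n = T(d − a/2) = 1060000 × (730 − 15) = 757.90 × 10⁶ N·mm.
M_n = 757.90 kN·m.

M_n ≈ 758 kN·m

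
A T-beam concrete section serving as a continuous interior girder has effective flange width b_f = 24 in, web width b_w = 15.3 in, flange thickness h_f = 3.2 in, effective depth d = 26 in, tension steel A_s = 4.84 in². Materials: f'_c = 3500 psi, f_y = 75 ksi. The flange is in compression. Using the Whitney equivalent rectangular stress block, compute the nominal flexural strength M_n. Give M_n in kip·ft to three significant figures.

M_n ≈ 704 kip·ft

Tension: T = A_s f_y = 4.84 × 75 = 363 kips.
Try a within the flange: a = T/(0.85 f'_c b_f) = 363/(0.85 × 3.5 × 24) = 5.084 in.
a = 5.084 > h_f = 3.2 in: the block extends into the web. Split into flange-overhang and web parts.
C_f = 0.85 f'_c (b_f − b_w) h_f = 0.85 × 3.5 × (24 − 15.3) × 3.2 = 82.8 kips.
Remaining web compression depth: a_w = (T − C_f)/(0.85 f'_c b_w) = (363 − 82.8)/(0.85 × 3.5 × 15.3) = 6.156 in.
M_n = C_f(d − h_f/2) + (T − C_f)(d − a_w/2) = 82.8 × (26 − 1.6) + 280.2 × (26 − 3.078) = 2020.3 + 6422.7 = 8443.0 kip·in.
M_n = 8443.0/12 = 703.58 kip·ft.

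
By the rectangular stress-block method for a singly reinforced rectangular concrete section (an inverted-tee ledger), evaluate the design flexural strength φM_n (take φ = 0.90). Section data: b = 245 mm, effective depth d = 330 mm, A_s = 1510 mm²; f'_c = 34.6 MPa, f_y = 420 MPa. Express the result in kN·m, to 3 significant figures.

T = A_s f_y = 1510 × 420 = 634200 N = 634.2 kN.
From C = T: a = T/(0.85 f'_c b) = 634200/(0.85 × 34.6 × 245) = 88.02 mm.
M_n = T(d − a/2) = 634.2 kN × (330 − 44.01) mm = 181.37 kN·m.
φM_n = 0.90 × 181.37 = 163.23 kN·m.

φM_n ≈ 163 kN·m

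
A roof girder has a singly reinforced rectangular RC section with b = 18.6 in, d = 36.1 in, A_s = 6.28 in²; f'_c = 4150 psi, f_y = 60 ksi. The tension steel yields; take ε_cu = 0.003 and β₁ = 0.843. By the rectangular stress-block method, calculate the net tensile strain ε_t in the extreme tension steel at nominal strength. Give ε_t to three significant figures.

ε_t ≈ 0.0129

a = A_s f_y/(0.85 f'_c b) = 5.743 in.
β₁ = 0.843, so c = a/β₁ = 5.743/0.843 = 6.813 in.
From the linear strain diagram with ε_cu = 0.003: ε_t = 0.003 (d − c)/c = 0.003 × (36.1 − 6.813)/6.813 = 0.0129.
Since ε_t ≥ 0.005, the section is tension-controlled.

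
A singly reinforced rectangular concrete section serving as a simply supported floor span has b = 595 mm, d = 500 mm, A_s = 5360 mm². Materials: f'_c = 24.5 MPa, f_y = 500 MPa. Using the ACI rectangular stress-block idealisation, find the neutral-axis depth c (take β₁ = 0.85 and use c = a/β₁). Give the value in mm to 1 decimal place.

T = A_s f_y = 5360 × 500 = 2680000 N = 2680 kN.
Setting C = 0.85 f'_c a b equal to T: a = 2680000/(0.85 × 24.5 × 595) = 216.288 mm.
With β₁ = 0.85, c = a/β₁ = 216.288/0.85 = 254.5 mm.

c ≈ 254.5 mm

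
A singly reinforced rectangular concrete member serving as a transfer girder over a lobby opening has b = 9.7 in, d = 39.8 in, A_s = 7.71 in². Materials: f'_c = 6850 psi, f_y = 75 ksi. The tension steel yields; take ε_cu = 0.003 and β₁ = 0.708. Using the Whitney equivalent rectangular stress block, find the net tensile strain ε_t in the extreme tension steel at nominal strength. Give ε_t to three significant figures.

a = A_s f_y/(0.85 f'_c b) = 10.238 in.
β₁ = 0.708, so c = a/β₁ = 10.238/0.708 = 14.460 in.
From the linear strain diagram with ε_cu = 0.003: ε_t = 0.003 (d − c)/c = 0.003 × (39.8 − 14.460)/14.460 = 0.00526.
Since ε_t ≥ 0.005, the section is tension-controlled.

ε_t ≈ 0.00526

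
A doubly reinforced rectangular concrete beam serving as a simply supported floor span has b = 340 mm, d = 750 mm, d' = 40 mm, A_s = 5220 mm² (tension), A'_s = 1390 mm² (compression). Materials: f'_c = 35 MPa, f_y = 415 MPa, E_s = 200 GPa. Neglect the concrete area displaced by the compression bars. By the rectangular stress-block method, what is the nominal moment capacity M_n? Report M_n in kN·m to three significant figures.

Assume both tension and compression steel yield.
Net tension couple steel: A_s − A'_s = 3830 mm².
a = (A_s − A'_s) f_y / (0.85 f'_c b) = 1589450/(0.85 × 35 × 340) = 157.14 mm.
c = a/β₁ = 157.14/0.8 = 196.43 mm; ε'_s = 0.003(c − d')/c = 0.0024 ≥ f_y/E_s = 0.0021, so compression steel does yield.
M_n = (A_s − A'_s) f_y (d − a/2) + A'_s f_y (d − d') = [1589450 × (750 − 78.57) + 576850 × (750 − 40)] × 10⁻⁶ = 1067.20 + 409.56 = 1476.76 kN·m.

M_n ≈ 1480 kN·m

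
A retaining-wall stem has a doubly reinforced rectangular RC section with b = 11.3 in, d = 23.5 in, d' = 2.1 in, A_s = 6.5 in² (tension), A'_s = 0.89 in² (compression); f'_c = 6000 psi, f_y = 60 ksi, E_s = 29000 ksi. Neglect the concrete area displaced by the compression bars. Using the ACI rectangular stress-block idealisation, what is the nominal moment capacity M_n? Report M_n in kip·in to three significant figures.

Assume both steels yield.
a = (A_s − A'_s) f_y/(0.85 f'_c b) = (6.5 − 0.89) × 60/(0.85 × 6 × 11.3) = 5.841 in.
c = a/β₁ = 5.841/0.75 = 7.788 in; ε'_s = 0.003(c − d')/c = 0.0022 ≥ ε_y = 0.0021, so the compression steel yields.
M_n = (A_s − A'_s) f_y (d − a/2) + A'_s f_y (d − d') = 336.6 × (23.5 − 2.9205) + 53.4 × (23.5 − 2.1) = 6927.1 + 1142.8 = 8069.9 kip·in.

M_n ≈ 8070 kip·in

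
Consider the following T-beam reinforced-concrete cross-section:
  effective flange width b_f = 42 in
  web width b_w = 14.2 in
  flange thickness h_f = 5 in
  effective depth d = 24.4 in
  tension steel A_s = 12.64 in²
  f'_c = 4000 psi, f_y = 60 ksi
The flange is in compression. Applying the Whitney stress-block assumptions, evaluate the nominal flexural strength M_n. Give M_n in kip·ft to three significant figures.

Tension: T = A_s f_y = 12.64 × 60 = 758.4 kips.
Try a within the flange: a = T/(0.85 f'_c b_f) = 758.4/(0.85 × 4 × 42) = 5.311 in.
a = 5.311 > h_f = 5 in: the block extends into the web. Split into flange-overhang and web parts.
C_f = 0.85 f'_c (b_f − b_w) h_f = 0.85 × 4 × (42 − 14.2) × 5 = 472.6 kips.
Remaining web compression depth: a_w = (T − C_f)/(0.85 f'_c b_w) = (758.4 − 472.6)/(0.85 × 4 × 14.2) = 5.920 in.
M_n = C_f(d − h_f/2) + (T − C_f)(d − a_w/2) = 472.6 × (24.4 − 2.5) + 285.8 × (24.4 − 2.96) = 10349.9 + 6127.6 = 16477.5 kip·in.
M_n = 16477.5/12 = 1373.13 kip·ft.

M_n ≈ 1370 kip·ft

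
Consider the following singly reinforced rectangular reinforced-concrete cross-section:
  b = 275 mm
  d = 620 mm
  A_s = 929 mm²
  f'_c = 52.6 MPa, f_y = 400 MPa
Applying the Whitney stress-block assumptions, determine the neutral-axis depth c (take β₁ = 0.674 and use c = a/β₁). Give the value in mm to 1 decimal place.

c ≈ 44.8 mm

T = A_s f_y = 929 × 400 = 371600 N = 371.6 kN.
Setting C = 0.85 f'_c a b equal to T: a = 371600/(0.85 × 52.6 × 275) = 30.223 mm.
With β₁ = 0.674, c = a/β₁ = 30.223/0.674 = 44.8 mm.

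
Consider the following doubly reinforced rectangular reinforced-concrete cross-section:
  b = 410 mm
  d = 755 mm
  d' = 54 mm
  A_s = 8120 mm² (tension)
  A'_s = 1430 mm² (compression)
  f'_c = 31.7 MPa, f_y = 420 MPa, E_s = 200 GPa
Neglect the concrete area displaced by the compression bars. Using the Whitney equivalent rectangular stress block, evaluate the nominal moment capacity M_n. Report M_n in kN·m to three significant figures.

Assume both tension and compression steel yield.
Net tension couple steel: A_s − A'_s = 6690 mm².
a = (A_s − A'_s) f_y / (0.85 f'_c b) = 2809800/(0.85 × 31.7 × 410) = 254.34 mm.
c = a/β₁ = 254.34/0.824 = 308.67 mm; ε'_s = 0.003(c − d')/c = 0.0025 ≥ f_y/E_s = 0.0021, so compression steel does yield.
M_n = (A_s − A'_s) f_y (d − a/2) + A'_s f_y (d − d') = [2809800 × (755 − 127.17) + 600600 × (755 − 54)] × 10⁻⁶ = 1764.08 + 421.02 = 2185.10 kN·m.

M_n ≈ 2190 kN·m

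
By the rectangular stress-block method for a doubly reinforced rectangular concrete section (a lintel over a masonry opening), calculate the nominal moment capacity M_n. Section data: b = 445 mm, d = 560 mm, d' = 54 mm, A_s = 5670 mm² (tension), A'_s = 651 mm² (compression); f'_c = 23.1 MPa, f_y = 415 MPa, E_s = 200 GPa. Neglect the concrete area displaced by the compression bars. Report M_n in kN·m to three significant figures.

M_n ≈ 1050 kN·m

Assume both tension and compression steel yield.
Net tension couple steel: A_s − A'_s = 5019 mm².
a = (A_s − A'_s) f_y / (0.85 f'_c b) = 2082885/(0.85 × 23.1 × 445) = 238.38 mm.
c = a/β₁ = 238.38/0.85 = 280.45 mm; ε'_s = 0.003(c − d')/c = 0.0024 ≥ f_y/E_s = 0.0021, so compression steel does yield.
M_n = (A_s − A'_s) f_y (d − a/2) + A'_s f_y (d − d') = [2082885 × (560 − 119.19) + 270165 × (560 − 54)] × 10⁻⁶ = 918.16 + 136.70 = 1054.86 kN·m.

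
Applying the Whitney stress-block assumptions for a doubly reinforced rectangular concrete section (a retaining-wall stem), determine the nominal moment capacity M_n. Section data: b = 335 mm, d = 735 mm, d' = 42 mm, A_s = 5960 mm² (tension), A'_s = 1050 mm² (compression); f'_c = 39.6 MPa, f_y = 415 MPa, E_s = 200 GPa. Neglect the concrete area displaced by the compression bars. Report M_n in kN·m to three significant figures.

M_n ≈ 1620 kN·m

Assume both tension and compression steel yield.
Net tension couple steel: A_s − A'_s = 4910 mm².
a = (A_s − A'_s) f_y / (0.85 f'_c b) = 2037650/(0.85 × 39.6 × 335) = 180.71 mm.
c = a/β₁ = 180.71/0.767 = 235.61 mm; ε'_s = 0.003(c − d')/c = 0.0025 ≥ f_y/E_s = 0.0021, so compression steel does yield.
M_n = (A_s − A'_s) f_y (d − a/2) + A'_s f_y (d − d') = [2037650 × (735 − 90.355) + 435750 × (735 − 42)] × 10⁻⁶ = 1313.56 + 301.97 = 1615.53 kN·m.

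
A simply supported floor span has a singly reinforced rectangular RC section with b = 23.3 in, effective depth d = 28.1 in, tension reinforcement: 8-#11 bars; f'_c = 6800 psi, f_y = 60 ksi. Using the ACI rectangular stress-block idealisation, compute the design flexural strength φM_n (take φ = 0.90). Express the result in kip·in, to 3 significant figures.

φM_n ≈ 17100 kip·in

A_s = 8 × 1.56 = 12.48 in².
T = A_s f_y = 12.48 × 60 = 748.8 kips.
a = T/(0.85 f'_c b) = 748.8/(0.85 × 6.8 × 23.3) = 5.560 in.
M_n = T(d − a/2) = 748.8 × (28.1 − 2.78) = 18959.6 kip·in.
φM_n = 0.90 × 18959.6 = 17063.6 kip·in.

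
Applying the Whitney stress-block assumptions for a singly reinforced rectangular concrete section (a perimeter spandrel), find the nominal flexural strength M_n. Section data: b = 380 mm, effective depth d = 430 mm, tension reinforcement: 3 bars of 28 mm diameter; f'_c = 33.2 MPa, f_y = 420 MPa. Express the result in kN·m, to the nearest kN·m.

A_s = 3 × 616 = 1848 mm².
T = A_s f_y = 1848 × 420 = 776160 N = 776.16 kN.
From C = T: a = T/(0.85 f'_c b) = 776160/(0.85 × 33.2 × 380) = 72.38 mm.
M_n = T(d − a/2) = 776.16 kN × (430 − 36.19) mm = 305.66 kN·m.

M_n ≈ 306 kN·m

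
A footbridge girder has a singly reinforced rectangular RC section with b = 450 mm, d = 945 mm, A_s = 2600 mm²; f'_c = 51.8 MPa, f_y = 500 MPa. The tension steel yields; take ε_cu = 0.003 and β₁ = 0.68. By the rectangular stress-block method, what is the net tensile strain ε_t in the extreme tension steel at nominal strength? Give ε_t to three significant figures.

ε_t ≈ 0.0264

a = A_s f_y/(0.85 f'_c b) = 65.61 mm.
β₁ = 0.68, so c = a/β₁ = 65.61/0.68 = 96.49 mm.
From the linear strain diagram with ε_cu = 0.003: ε_t = 0.003 (d − c)/c = 0.003 × (945 − 96.49)/96.49 = 0.0264.
Since ε_t ≥ 0.005, the section is tension-controlled.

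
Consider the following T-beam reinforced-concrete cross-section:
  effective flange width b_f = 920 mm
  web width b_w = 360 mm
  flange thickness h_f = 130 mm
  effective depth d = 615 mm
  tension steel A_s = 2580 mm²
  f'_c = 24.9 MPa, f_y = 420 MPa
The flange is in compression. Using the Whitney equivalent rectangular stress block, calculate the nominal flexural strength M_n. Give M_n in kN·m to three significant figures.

M_n ≈ 636 kN·m

Tension: T = A_s f_y = 2580 × 420 = 1083600 N.
Try a within the flange: a = T/(0.85 f'_c b_f) = 1083600/(0.85 × 24.9 × 920) = 55.65 mm.
Since a = 55.65 ≤ h_f = 130 mm, the stress block lies entirely in the flange; analyse as a rectangular beam of width b_f.
M_n = T(d − a/2) = 1083600 × (615 − 27.825) = 636.26 × 10⁶ N·mm.
M_n = 636.26 kN·m.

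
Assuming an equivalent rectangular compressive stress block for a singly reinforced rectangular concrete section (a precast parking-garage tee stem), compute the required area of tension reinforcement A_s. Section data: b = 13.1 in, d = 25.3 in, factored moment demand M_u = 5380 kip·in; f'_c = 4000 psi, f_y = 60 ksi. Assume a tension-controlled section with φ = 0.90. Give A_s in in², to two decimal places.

M_n = M_u/φ = 5380/0.90 = 5977.78 kip·in.
From M_n = 0.85 f'_c a b (d − a/2):
a = d − √(d² − 2M_n/(0.85 f'_c b)) = 25.3 − √(25.3² − 2 × 5977.78/(0.85 × 4 × 13.1)) = 6.021 in.
A_s = 0.85 f'_c a b / f_y = 0.85 × 4 × 6.021 × 13.1 / 60 = 4.470 in².

A_s ≈ 4.47 in²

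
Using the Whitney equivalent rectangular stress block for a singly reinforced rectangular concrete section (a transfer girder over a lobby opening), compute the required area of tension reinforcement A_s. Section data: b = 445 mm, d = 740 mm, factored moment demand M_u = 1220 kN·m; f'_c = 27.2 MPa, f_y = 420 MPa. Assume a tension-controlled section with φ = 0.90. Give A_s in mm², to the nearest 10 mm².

A_s ≈ 5070 mm²

M_n = M_u/φ = 1220/0.90 = 1355.56 kN·m.
With M_n = 0.85 f'_c a b (d − a/2), solve the quadratic for a:
a = d − √(d² − 2M_n/(0.85 f'_c b)) = 740 − √(740² − 2 × 1355.56×10⁶/(0.85 × 27.2 × 445)) = 207.00 mm.
A_s = 0.85 f'_c a b / f_y = 0.85 × 27.2 × 207.00 × 445 / 420 = 5070.7 mm².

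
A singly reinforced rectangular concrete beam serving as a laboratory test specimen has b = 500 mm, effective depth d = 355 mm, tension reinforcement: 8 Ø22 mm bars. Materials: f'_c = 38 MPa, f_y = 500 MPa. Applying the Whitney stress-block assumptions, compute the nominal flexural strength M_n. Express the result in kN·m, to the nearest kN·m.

M_n ≈ 468 kN·m

A_s = 8 × 380 = 3040 mm².
T = A_s f_y = 3040 × 500 = 1520000 N = 1520 kN.
From C = T: a = T/(0.85 f'_c b) = 1520000/(0.85 × 38 × 500) = 94.12 mm.
M_n = T(d − a/2) = 1520 kN × (355 − 47.06) mm = 468.07 kN·m.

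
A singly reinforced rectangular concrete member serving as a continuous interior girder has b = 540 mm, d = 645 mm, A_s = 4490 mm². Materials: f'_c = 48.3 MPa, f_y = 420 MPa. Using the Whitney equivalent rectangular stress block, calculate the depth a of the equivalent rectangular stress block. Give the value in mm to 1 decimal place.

a ≈ 85.1 mm

T = A_s f_y = 4490 × 420 = 1885800 N = 1885.8 kN.
Setting C = 0.85 f'_c a b equal to T: a = 1885800/(0.85 × 48.3 × 540) = 85.1 mm.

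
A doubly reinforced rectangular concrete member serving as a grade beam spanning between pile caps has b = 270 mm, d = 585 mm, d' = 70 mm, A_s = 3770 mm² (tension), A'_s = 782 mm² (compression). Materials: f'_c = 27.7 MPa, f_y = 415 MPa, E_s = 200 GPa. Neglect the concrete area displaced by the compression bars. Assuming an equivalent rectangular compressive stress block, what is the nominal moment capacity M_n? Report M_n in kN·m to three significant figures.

Assume both tension and compression steel yield.
Net tension couple steel: A_s − A'_s = 2988 mm².
a = (A_s − A'_s) f_y / (0.85 f'_c b) = 1240020/(0.85 × 27.7 × 270) = 195.06 mm.
c = a/β₁ = 195.06/0.85 = 229.48 mm; ε'_s = 0.003(c − d')/c = 0.0021 ≥ f_y/E_s = 0.0021, so compression steel does yield.
M_n = (A_s − A'_s) f_y (d − a/2) + A'_s f_y (d − d') = [1240020 × (585 − 97.53) + 324530 × (585 − 70)] × 10⁻⁶ = 604.47 + 167.13 = 771.60 kN·m.

M_n ≈ 772 kN·m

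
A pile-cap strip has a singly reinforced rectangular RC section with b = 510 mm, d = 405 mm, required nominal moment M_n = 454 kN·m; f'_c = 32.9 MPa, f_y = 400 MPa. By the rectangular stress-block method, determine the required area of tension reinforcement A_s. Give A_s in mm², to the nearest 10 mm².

With M_n = 0.85 f'_c a b (d − a/2), solve the quadratic for a:
a = d − √(d² − 2M_n/(0.85 f'_c b)) = 405 − √(405² − 2 × 454×10⁶/(0.85 × 32.9 × 510)) = 88.20 mm.
A_s = 0.85 f'_c a b / f_y = 0.85 × 32.9 × 88.20 × 510 / 400 = 3144.8 mm².

A_s ≈ 3140 mm²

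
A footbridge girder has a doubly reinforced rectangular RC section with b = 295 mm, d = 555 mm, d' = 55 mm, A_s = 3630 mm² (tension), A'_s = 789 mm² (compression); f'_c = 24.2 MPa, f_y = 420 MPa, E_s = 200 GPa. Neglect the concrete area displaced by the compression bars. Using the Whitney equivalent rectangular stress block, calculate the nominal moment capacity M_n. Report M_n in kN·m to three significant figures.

M_n ≈ 711 kN·m

Assume both tension and compression steel yield.
Net tension couple steel: A_s − A'_s = 2841 mm².
a = (A_s − A'_s) f_y / (0.85 f'_c b) = 1193220/(0.85 × 24.2 × 295) = 196.64 mm.
c = a/β₁ = 196.64/0.85 = 231.34 mm; ε'_s = 0.003(c − d')/c = 0.0023 ≥ f_y/E_s = 0.0021, so compression steel does yield.
M_n = (A_s − A'_s) f_y (d − a/2) + A'_s f_y (d − d') = [1193220 × (555 − 98.32) + 331380 × (555 − 55)] × 10⁻⁶ = 544.92 + 165.69 = 710.61 kN·m.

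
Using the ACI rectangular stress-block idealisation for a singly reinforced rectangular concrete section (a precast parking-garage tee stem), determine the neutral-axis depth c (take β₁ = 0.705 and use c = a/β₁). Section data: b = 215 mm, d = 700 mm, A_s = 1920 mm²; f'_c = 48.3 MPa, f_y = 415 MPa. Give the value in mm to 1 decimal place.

T = A_s f_y = 1920 × 415 = 796800 N = 796.8 kN.
Setting C = 0.85 f'_c a b equal to T: a = 796800/(0.85 × 48.3 × 215) = 90.270 mm.
With β₁ = 0.705, c = a/β₁ = 90.270/0.705 = 128.0 mm.

c ≈ 128.0 mm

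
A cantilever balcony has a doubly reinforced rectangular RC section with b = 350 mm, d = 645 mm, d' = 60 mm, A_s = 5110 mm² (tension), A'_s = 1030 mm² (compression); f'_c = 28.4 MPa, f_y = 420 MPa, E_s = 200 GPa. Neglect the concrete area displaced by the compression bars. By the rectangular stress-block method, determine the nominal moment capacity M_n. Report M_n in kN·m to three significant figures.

M_n ≈ 1180 kN·m

Assume both tension and compression steel yield.
Net tension couple steel: A_s − A'_s = 4080 mm².
a = (A_s − A'_s) f_y / (0.85 f'_c b) = 1713600/(0.85 × 28.4 × 350) = 202.82 mm.
c = a/β₁ = 202.82/0.847 = 239.46 mm; ε'_s = 0.003(c − d')/c = 0.0022 ≥ f_y/E_s = 0.0021, so compression steel does yield.
M_n = (A_s − A'_s) f_y (d − a/2) + A'_s f_y (d − d') = [1713600 × (645 − 101.41) + 432600 × (645 − 60)] × 10⁻⁶ = 931.50 + 253.07 = 1184.57 kN·m.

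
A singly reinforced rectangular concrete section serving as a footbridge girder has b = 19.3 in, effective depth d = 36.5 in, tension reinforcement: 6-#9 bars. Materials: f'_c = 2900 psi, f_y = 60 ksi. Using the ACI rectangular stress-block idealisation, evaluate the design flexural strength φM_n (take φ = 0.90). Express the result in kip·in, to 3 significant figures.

φM_n ≈ 10600 kip·in

A_s = 6 × 1 = 6 in².
T = A_s f_y = 6 × 60 = 360 kips.
a = T/(0.85 f'_c b) = 360/(0.85 × 2.9 × 19.3) = 7.567 in.
M_n = T(d − a/2) = 360 × (36.5 − 3.7835) = 11777.9 kip·in.
φM_n = 0.90 × 11777.9 = 10600.1 kip·in.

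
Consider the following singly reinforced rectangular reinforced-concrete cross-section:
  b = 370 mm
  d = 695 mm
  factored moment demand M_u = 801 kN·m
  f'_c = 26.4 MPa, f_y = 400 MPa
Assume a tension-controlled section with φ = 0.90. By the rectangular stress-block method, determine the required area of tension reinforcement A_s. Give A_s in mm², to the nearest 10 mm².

A_s ≈ 3670 mm²

M_n = M_u/φ = 801/0.90 = 890 kN·m.
With M_n = 0.85 f'_c a b (d − a/2), solve the quadratic for a:
a = d − √(d² − 2M_n/(0.85 f'_c b)) = 695 − √(695² − 2 × 890×10⁶/(0.85 × 26.4 × 370)) = 176.70 mm.
A_s = 0.85 f'_c a b / f_y = 0.85 × 26.4 × 176.70 × 370 / 400 = 3667.8 mm².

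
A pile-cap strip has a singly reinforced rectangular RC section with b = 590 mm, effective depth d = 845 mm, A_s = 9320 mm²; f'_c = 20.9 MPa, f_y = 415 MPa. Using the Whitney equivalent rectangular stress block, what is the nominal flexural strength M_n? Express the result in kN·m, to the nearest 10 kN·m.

M_n ≈ 2550 kN·m

T = A_s f_y = 9320 × 415 = 3867800 N = 3867.8 kN.
From C = T: a = T/(0.85 f'_c b) = 3867800/(0.85 × 20.9 × 590) = 369.02 mm.
M_n = T(d − a/2) = 3867.8 kN × (845 − 184.51) mm = 2554.64 kN·m.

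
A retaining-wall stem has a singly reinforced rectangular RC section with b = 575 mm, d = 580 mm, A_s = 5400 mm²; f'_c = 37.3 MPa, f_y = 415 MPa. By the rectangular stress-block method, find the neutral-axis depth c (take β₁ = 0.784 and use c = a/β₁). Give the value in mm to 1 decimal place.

c ≈ 156.8 mm

T = A_s f_y = 5400 × 415 = 2241000 N = 2241 kN.
Setting C = 0.85 f'_c a b equal to T: a = 2241000/(0.85 × 37.3 × 575) = 122.927 mm.
With β₁ = 0.784, c = a/β₁ = 122.927/0.784 = 156.8 mm.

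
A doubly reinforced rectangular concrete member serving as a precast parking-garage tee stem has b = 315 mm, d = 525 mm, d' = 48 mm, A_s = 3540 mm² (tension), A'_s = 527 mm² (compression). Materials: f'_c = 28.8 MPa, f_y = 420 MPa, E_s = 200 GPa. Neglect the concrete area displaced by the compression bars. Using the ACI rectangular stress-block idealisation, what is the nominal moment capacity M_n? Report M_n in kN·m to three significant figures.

M_n ≈ 666 kN·m

Assume both tension and compression steel yield.
Net tension couple steel: A_s − A'_s = 3013 mm².
a = (A_s − A'_s) f_y / (0.85 f'_c b) = 1265460/(0.85 × 28.8 × 315) = 164.11 mm.
c = a/β₁ = 164.11/0.844 = 194.44 mm; ε'_s = 0.003(c − d')/c = 0.0023 ≥ f_y/E_s = 0.0021, so compression steel does yield.
M_n = (A_s − A'_s) f_y (d − a/2) + A'_s f_y (d − d') = [1265460 × (525 − 82.055) + 221340 × (525 − 48)] × 10⁻⁶ = 560.53 + 105.58 = 666.11 kN·m.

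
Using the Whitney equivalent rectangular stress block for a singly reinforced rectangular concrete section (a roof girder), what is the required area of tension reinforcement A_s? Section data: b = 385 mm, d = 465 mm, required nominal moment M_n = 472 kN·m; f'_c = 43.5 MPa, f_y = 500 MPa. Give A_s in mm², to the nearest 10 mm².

With M_n = 0.85 f'_c a b (d − a/2), solve the quadratic for a:
a = d − √(d² − 2M_n/(0.85 f'_c b)) = 465 − √(465² − 2 × 472×10⁶/(0.85 × 43.5 × 385)) = 77.82 mm.
A_s = 0.85 f'_c a b / f_y = 0.85 × 43.5 × 77.82 × 385 / 500 = 2215.6 mm².

A_s ≈ 2220 mm²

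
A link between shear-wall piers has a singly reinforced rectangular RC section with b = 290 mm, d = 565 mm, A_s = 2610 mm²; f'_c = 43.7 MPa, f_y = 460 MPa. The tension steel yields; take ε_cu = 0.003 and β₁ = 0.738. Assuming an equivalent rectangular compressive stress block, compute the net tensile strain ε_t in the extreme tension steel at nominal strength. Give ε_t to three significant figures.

ε_t ≈ 0.00822

a = A_s f_y/(0.85 f'_c b) = 111.46 mm.
β₁ = 0.738, so c = a/β₁ = 111.46/0.738 = 151.03 mm.
From the linear strain diagram with ε_cu = 0.003: ε_t = 0.003 (d − c)/c = 0.003 × (565 − 151.03)/151.03 = 0.00822.
Since ε_t ≥ 0.005, the section is tension-controlled.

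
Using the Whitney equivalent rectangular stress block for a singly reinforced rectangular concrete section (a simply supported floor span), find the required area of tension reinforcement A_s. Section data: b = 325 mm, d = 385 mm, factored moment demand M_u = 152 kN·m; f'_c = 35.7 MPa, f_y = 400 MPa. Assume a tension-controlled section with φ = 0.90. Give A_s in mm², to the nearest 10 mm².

M_n = M_u/φ = 152/0.90 = 168.889 kN·m.
With M_n = 0.85 f'_c a b (d − a/2), solve the quadratic for a:
a = d − √(d² − 2M_n/(0.85 f'_c b)) = 385 − √(385² − 2 × 168.889×10⁶/(0.85 × 35.7 × 325)) = 47.40 mm.
A_s = 0.85 f'_c a b / f_y = 0.85 × 35.7 × 47.40 × 325 / 400 = 1168.7 mm².

A_s ≈ 1170 mm²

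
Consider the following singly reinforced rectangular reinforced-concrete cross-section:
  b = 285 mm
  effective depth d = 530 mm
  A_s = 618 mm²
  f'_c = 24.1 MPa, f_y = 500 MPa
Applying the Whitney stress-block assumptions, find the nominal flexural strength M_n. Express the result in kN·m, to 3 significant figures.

T = A_s f_y = 618 × 500 = 309000 N = 309 kN.
From C = T: a = T/(0.85 f'_c b) = 309000/(0.85 × 24.1 × 285) = 52.93 mm.
M_n = T(d − a/2) = 309 kN × (530 − 26.465) mm = 155.59 kN·m.

M_n ≈ 156 kN·m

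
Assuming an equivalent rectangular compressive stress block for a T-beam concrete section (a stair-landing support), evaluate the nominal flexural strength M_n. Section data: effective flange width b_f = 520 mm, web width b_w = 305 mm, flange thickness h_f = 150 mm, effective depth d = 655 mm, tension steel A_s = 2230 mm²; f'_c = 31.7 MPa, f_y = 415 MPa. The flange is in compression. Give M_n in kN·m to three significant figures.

Tension: T = A_s f_y = 2230 × 415 = 925450 N.
Try a within the flange: a = T/(0.85 f'_c b_f) = 925450/(0.85 × 31.7 × 520) = 66.05 mm.
Since a = 66.05 ≤ h_f = 150 mm, the stress block lies entirely in the flange; analyse as a rectangular beam of width b_f.
M_n = T(d − a/2) = 925450 × (655 − 33.025) = 575.61 × 10⁶ N·mm.
M_n = 575.61 kN·m.

M_n ≈ 576 kN·m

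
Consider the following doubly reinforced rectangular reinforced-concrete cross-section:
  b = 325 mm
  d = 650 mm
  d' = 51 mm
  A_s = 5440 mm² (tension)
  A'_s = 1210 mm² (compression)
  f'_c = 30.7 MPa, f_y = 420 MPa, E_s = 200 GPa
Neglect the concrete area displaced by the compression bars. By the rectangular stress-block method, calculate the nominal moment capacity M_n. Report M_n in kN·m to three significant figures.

Assume both tension and compression steel yield.
Net tension couple steel: A_s − A'_s = 4230 mm².
a = (A_s − A'_s) f_y / (0.85 f'_c b) = 1776600/(0.85 × 30.7 × 325) = 209.48 mm.
c = a/β₁ = 209.48/0.831 = 252.08 mm; ε'_s = 0.003(c − d')/c = 0.0024 ≥ f_y/E_s = 0.0021, so compression steel does yield.
M_n = (A_s − A'_s) f_y (d − a/2) + A'_s f_y (d − d') = [1776600 × (650 − 104.74) + 508200 × (650 − 51)] × 10⁻⁶ = 968.71 + 304.41 = 1273.12 kN·m.

M_n ≈ 1270 kN·m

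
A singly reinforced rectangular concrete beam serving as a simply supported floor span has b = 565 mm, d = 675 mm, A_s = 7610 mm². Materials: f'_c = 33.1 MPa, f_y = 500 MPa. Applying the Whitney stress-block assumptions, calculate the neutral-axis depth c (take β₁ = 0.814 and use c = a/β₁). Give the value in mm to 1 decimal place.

T = A_s f_y = 7610 × 500 = 3805000 N = 3805 kN.
Setting C = 0.85 f'_c a b equal to T: a = 3805000/(0.85 × 33.1 × 565) = 239.364 mm.
With β₁ = 0.814, c = a/β₁ = 239.364/0.814 = 294.1 mm.

c ≈ 294.1 mm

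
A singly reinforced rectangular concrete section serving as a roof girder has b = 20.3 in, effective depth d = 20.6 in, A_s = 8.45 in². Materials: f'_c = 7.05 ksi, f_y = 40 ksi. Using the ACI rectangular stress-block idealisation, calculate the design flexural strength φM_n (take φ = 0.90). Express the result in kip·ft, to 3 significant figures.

T = A_s f_y = 8.45 × 40 = 338 kips.
a = T/(0.85 f'_c b) = 338/(0.85 × 7.05 × 20.3) = 2.779 in.
M_n = T(d − a/2) = 338 × (20.6 − 1.3895) = 6493.1 kip·in = 6493.1/12 = 541.09 kip·ft.
φM_n = 0.90 × 541.09 = 486.98 kip·ft.

φM_n ≈ 487 kip·ft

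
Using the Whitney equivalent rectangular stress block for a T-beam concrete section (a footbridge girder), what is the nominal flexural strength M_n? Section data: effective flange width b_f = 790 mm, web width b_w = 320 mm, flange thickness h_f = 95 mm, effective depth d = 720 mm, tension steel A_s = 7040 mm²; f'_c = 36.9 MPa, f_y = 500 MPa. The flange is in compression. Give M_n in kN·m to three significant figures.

Tension: T = A_s f_y = 7040 × 500 = 3520000 N.
Try a within the flange: a = T/(0.85 f'_c b_f) = 3520000/(0.85 × 36.9 × 790) = 142.06 mm.
a = 142.06 > h_f = 95 mm: the block extends into the web. Split into flange-overhang and web parts.
C_f = 0.85 f'_c (b_f − b_w) h_f = 0.85 × 36.9 × (790 − 320) × 95 = 1400447 N.
Remaining web compression depth: a_w = (T − C_f)/(0.85 f'_c b_w) = (3520000 − 1400447)/(0.85 × 36.9 × 320) = 211.18 mm.
M_n = C_f(d − h_f/2) + (T − C_f)(d − a_w/2) = 1400447 × (720 − 47.5) + 2119553 × (720 − 105.59) = 941.80 + 1302.27 = 2244.07 × 10⁶ N·mm.
M_n = 2244.07 kN·m.

M_n ≈ 2240 kN·m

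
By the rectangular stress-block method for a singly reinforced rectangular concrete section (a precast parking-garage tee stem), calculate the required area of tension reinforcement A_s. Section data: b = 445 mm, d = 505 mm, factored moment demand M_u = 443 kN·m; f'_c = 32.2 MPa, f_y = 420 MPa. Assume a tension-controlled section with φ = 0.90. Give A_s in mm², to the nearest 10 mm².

M_n = M_u/φ = 443/0.90 = 492.222 kN·m.
With M_n = 0.85 f'_c a b (d − a/2), solve the quadratic for a:
a = d − √(d² − 2M_n/(0.85 f'_c b)) = 505 − √(505² − 2 × 492.222×10⁶/(0.85 × 32.2 × 445)) = 87.63 mm.
A_s = 0.85 f'_c a b / f_y = 0.85 × 32.2 × 87.63 × 445 / 420 = 2541.2 mm².

A_s ≈ 2540 mm²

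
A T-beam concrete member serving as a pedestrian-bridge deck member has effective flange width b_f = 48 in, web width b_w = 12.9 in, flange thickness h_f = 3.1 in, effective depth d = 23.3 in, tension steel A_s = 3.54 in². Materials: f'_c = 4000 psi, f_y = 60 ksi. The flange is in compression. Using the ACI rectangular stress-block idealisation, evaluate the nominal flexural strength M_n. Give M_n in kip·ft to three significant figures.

M_n ≈ 401 kip·ft

Tension: T = A_s f_y = 3.54 × 60 = 212.4 kips.
Try a within the flange: a = T/(0.85 f'_c b_f) = 212.4/(0.85 × 4 × 48) = 1.301 in.
Since a = 1.301 ≤ h_f = 3.1 in, the stress block lies entirely in the flange; analyse as a rectangular beam of width b_f.
M_n = T(d − a/2) = 212.4 × (23.3 − 0.6505) = 4810.8 kip·in.
M_n = 4810.8/12 = 400.90 kip·ft.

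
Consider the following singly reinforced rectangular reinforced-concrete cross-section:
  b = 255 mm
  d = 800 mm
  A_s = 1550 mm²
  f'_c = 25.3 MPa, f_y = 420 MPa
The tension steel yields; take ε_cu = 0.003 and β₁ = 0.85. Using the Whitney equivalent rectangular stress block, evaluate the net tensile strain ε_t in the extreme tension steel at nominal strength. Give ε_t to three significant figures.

ε_t ≈ 0.0142

a = A_s f_y/(0.85 f'_c b) = 118.71 mm.
β₁ = 0.85, so c = a/β₁ = 118.71/0.85 = 139.66 mm.
From the linear strain diagram with ε_cu = 0.003: ε_t = 0.003 (d − c)/c = 0.003 × (800 − 139.66)/139.66 = 0.0142.
Since ε_t ≥ 0.005, the section is tension-controlled.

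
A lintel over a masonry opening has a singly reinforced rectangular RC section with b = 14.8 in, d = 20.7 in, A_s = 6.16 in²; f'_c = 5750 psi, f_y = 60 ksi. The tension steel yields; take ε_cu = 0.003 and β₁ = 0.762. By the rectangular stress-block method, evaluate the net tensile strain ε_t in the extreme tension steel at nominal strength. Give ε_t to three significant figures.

ε_t ≈ 0.00626

a = A_s f_y/(0.85 f'_c b) = 5.110 in.
β₁ = 0.762, so c = a/β₁ = 5.110/0.762 = 6.706 in.
From the linear strain diagram with ε_cu = 0.003: ε_t = 0.003 (d − c)/c = 0.003 × (20.7 − 6.706)/6.706 = 0.00626.
Since ε_t ≥ 0.005, the section is tension-controlled.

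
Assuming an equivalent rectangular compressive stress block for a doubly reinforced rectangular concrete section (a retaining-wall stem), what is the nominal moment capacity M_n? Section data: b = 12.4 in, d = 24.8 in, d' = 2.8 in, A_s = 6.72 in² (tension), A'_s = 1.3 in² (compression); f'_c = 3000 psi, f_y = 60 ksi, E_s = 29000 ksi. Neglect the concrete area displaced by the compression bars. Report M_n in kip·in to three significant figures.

M_n ≈ 8110 kip·in

Assume both steels yield.
a = (A_s − A'_s) f_y/(0.85 f'_c b) = (6.72 − 1.3) × 60/(0.85 × 3 × 12.4) = 10.285 in.
c = a/β₁ = 10.285/0.85 = 12.100 in; ε'_s = 0.003(c − d')/c = 0.0023 ≥ ε_y = 0.0021, so the compression steel yields.
M_n = (A_s − A'_s) f_y (d − a/2) + A'_s f_y (d − d') = 325.2 × (24.8 − 5.1425) + 78 × (24.8 − 2.8) = 6392.6 + 1716.0 = 8108.6 kip·in.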